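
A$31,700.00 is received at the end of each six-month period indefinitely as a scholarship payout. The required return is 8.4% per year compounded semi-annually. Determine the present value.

A$754,761.90

Periodic rate r = 0.084/2 per half-year.
Level perpetuity: PV = PMT / r = 31,700 / (0.084/2) = A$754,761.90.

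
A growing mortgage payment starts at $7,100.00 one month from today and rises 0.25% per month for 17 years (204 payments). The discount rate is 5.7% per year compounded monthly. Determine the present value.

$1,158,203.68

Periodic rate r = 0.057/12 per month; n is counted in months.
Growing ordinary annuity: PV = PMT₁ × [1 − ((1+g)/(1+r))^n] / (r − g) = 7,100 × [1 − ((1+0.0025)/(1+r))^204] / (r − 0.0025) = $1,158,203.68.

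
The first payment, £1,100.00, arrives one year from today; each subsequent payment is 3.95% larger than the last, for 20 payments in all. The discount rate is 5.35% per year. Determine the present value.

Periodic rate r = 0.0535 per year.
Growing ordinary annuity: PV = PMT₁ × [1 − ((1+g)/(1+r))^n] / (r − g) = 1,100 × [1 − ((1+0.0395)/(1+r))^20] / (r − 0.0395) = £18,445.23.

£18,445.23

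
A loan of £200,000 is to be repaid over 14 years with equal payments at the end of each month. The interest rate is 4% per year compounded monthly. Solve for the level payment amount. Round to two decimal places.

£1,556.69

Level ordinary annuity; solve PV = PMT × [(1 − (1+r)^−n)/r] for PMT.
Periodic rate r = 0.04/12 per month; n is counted in months.
With n = 168: PMT = 200,000 / ([(1 − (1+r)^−n)/r]) = £1,556.69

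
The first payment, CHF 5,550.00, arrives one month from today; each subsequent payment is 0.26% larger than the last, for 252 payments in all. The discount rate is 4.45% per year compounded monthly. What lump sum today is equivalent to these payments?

CHF 1,216,940.08

Periodic rate r = 0.0445/12 per month; n is counted in months.
Growing ordinary annuity: PV = PMT₁ × [1 − ((1+g)/(1+r))^n] / (r − g) = 5,550 × [1 − ((1+0.0026)/(1+r))^252] / (r − 0.0026) = CHF 1,216,940.08.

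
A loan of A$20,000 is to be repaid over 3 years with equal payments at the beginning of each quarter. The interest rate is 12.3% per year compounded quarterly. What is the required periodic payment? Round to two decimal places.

A$1,958.04

Level annuity due; solve PV = PMT × [(1 − (1+r)^−n)/r] × (1+r) for PMT.
Periodic rate r = 0.123/4 per quarter; n is counted in quarters.
With n = 12: PMT = 20,000 / ([(1 − (1+r)^−n)/r] × (1+r)) = A$1,958.04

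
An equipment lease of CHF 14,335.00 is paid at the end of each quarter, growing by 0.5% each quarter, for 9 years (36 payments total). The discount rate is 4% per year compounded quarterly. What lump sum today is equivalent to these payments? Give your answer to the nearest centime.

CHF 469,070.23

Periodic rate r = 0.04/4 per quarter; n is counted in quarters.
Growing ordinary annuity: PV = PMT₁ × [1 − ((1+g)/(1+r))^n] / (r − g) = 14,335 × [1 − ((1+0.005)/(1+r))^36] / (r − 0.005) = CHF 469,070.23.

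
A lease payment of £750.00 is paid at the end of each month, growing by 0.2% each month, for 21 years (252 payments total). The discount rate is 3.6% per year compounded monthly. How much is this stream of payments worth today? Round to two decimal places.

Periodic rate r = 0.036/12 per month; n is counted in months.
Growing ordinary annuity: PV = PMT₁ × [1 − ((1+g)/(1+r))^n] / (r − g) = 750 × [1 − ((1+0.002)/(1+r))^252] / (r − 0.002) = £166,700.01.

£166,700.01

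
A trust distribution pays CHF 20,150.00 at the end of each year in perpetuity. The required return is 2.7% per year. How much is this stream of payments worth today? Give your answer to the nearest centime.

Periodic rate r = 0.027 per year.
Level perpetuity: PV = PMT / r = 20,150 / (0.027) = CHF 746,296.30.

CHF 746,296.30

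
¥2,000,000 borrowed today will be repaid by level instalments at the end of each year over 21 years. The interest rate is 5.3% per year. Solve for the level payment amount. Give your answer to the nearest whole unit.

Level ordinary annuity; solve PV = PMT × [(1 − (1+r)^−n)/r] for PMT.
Periodic rate r = 0.053 per year.
With n = 21: PMT = 2,000,000 / ([(1 − (1+r)^−n)/r]) = ¥160,137

¥160,137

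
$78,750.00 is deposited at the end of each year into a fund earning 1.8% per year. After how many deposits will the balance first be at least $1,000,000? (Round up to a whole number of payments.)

Periodic rate r = 0.018 per year.
Ordinary annuity FV: 1,000,000 = 78,750 × [((1+r)^n − 1)/r].
(1+r)^n = 1 + 1,000,000 × r / 78,750, so n = ln(1 + 1,000,000·r/78,750) / ln(1+r) = 11.54.
Round up to a whole number of payments: n = 12.

12 payments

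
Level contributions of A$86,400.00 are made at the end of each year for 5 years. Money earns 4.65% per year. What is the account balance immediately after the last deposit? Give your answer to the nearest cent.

A$474,088.02

This is an ordinary annuity: 5 deposits of A$86,400.00 at the end of each year.
Periodic rate r = 0.0465 per year.
FV = PMT × [((1+r)^n − 1)/r] = 86,400 × [(1+r)^5 − 1] / r = A$474,088.02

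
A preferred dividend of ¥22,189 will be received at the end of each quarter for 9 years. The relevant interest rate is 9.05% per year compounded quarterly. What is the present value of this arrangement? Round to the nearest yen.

This is an ordinary annuity: 36 payments of ¥22,189 at the end of each quarter.
Periodic rate r = 0.0905/4 per quarter; n is counted in quarters.
PV = PMT × [(1 − (1+r)^−n)/r] = 22,189 × [1 − (1+r)^−36] / r = ¥542,442

¥542,442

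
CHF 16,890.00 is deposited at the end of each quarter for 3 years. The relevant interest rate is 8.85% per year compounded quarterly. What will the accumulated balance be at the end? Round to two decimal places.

This is an ordinary annuity: 12 deposits of CHF 16,890.00 at the end of each quarter.
Periodic rate r = 0.0885/4 per quarter; n is counted in quarters.
FV = PMT × [((1+r)^n − 1)/r] = 16,890 × [(1+r)^12 − 1] / r = CHF 229,256.40

CHF 229,256.40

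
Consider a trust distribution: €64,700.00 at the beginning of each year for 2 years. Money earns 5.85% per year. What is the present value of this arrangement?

€125,824.23

This is an annuity due: 2 payments of €64,700.00 at the beginning of each year.
Periodic rate r = 0.0585 per year.
PV = PMT × [(1 − (1+r)^−n)/r] × (1+r) = 64,700 × [1 − (1+r)^−2] / r × (1+r) = €125,824.23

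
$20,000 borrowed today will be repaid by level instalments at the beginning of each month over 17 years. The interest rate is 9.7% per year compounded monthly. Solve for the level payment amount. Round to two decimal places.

$198.85

Level annuity due; solve PV = PMT × [(1 − (1+r)^−n)/r] × (1+r) for PMT.
Periodic rate r = 0.097/12 per month; n is counted in months.
With n = 204: PMT = 20,000 / ([(1 − (1+r)^−n)/r] × (1+r)) = $198.85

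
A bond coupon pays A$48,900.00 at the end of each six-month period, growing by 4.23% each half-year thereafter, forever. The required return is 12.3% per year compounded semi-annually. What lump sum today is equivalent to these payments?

Periodic rate r = 0.123/2 per half-year.
Growing perpetuity (Gordon): PV = PMT₁ / (r − g) = 48,900 / (r − 0.0423) = A$2,546,875.00.

A$2,546,875.00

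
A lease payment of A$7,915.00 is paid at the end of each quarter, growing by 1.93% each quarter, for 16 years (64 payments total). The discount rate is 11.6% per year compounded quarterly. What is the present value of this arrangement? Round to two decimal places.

A$370,913.04

Periodic rate r = 0.116/4 per quarter; n is counted in quarters.
Growing ordinary annuity: PV = PMT₁ × [1 − ((1+g)/(1+r))^n] / (r − g) = 7,915 × [1 − ((1+0.0193)/(1+r))^64] / (r − 0.0193) = A$370,913.04.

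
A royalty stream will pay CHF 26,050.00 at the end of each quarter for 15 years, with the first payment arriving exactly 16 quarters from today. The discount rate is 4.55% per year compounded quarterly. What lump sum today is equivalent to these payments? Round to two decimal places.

Ordinary annuity of 60 payments, first payment at period 16.
Periodic rate r = 0.0455/4 per quarter; n is counted in quarters.
The ordinary-annuity PV formula values the stream one period before the first payment (period 15); discount that back 15 periods:
PV₀ = 26,050 × [1 − (1+r)^−60] / r × (1+r)^−15 = CHF 952,255.12

CHF 952,255.12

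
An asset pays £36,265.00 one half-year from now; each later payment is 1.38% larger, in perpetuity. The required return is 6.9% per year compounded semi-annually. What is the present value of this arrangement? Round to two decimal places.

Periodic rate r = 0.069/2 per half-year.
Growing perpetuity (Gordon): PV = PMT₁ / (r − g) = 36,265 / (r − 0.0138) = £1,751,932.37.

£1,751,932.37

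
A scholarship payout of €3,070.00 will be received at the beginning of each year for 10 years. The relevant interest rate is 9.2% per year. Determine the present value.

€21,326.70

This is an annuity due: 10 payments of €3,070.00 at the beginning of each year.
Periodic rate r = 0.092 per year.
PV = PMT × [(1 − (1+r)^−n)/r] × (1+r) = 3,070 × [1 − (1+r)^−10] / r × (1+r) = €21,326.70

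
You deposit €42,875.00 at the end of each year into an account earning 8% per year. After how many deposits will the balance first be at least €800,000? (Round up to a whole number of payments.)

Periodic rate r = 0.08 per year.
Ordinary annuity FV: 800,000 = 42,875 × [((1+r)^n − 1)/r].
(1+r)^n = 1 + 800,000 × r / 42,875, so n = ln(1 + 800,000·r/42,875) / ln(1+r) = 11.87.
Round up to a whole number of payments: n = 12.

12 payments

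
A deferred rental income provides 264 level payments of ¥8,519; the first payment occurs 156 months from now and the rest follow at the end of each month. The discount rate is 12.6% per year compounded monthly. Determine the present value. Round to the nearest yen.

Ordinary annuity of 264 payments, first payment at period 156.
Periodic rate r = 0.126/12 per month; n is counted in months.
The ordinary-annuity PV formula values the stream one period before the first payment (period 155); discount that back 155 periods:
PV₀ = 8,519 × [1 − (1+r)^−264] / r × (1+r)^−155 = ¥150,523

¥150,523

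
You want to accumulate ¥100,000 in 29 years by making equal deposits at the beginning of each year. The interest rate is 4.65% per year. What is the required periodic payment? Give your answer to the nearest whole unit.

¥1,624

Level annuity due; solve FV = PMT × [((1+r)^n − 1)/r] × (1+r) for PMT.
Periodic rate r = 0.0465 per year.
With n = 29: PMT = 100,000 / ([((1+r)^n − 1)/r] × (1+r)) = ¥1,624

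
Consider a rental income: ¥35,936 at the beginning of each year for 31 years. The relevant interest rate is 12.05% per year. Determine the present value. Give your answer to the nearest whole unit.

¥324,338

This is an annuity due: 31 payments of ¥35,936 at the beginning of each year.
Periodic rate r = 0.1205 per year.
PV = PMT × [(1 − (1+r)^−n)/r] × (1+r) = 35,936 × [1 − (1+r)^−31] / r × (1+r) = ¥324,338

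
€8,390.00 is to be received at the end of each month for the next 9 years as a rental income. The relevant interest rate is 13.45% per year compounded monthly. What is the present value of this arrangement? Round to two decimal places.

€523,938.78

This is an ordinary annuity: 108 payments of €8,390.00 at the end of each month.
Periodic rate r = 0.1345/12 per month; n is counted in months.
PV = PMT × [(1 − (1+r)^−n)/r] = 8,390 × [1 − (1+r)^−108] / r = €523,938.78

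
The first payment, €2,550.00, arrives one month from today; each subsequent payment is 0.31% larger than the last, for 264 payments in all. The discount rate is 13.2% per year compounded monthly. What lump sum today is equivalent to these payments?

€282,095.08

Periodic rate r = 0.132/12 per month; n is counted in months.
Growing ordinary annuity: PV = PMT₁ × [1 − ((1+g)/(1+r))^n] / (r − g) = 2,550 × [1 − ((1+0.0031)/(1+r))^264] / (r − 0.0031) = €282,095.08.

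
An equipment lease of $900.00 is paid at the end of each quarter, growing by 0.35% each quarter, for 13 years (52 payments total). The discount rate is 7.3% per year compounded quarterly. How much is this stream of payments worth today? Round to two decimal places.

$32,446.02

Periodic rate r = 0.073/4 per quarter; n is counted in quarters.
Growing ordinary annuity: PV = PMT₁ × [1 − ((1+g)/(1+r))^n] / (r − g) = 900 × [1 − ((1+0.0035)/(1+r))^52] / (r − 0.0035) = $32,446.02.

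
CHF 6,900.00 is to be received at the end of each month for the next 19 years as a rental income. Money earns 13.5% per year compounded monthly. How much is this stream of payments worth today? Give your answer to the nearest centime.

This is an ordinary annuity: 228 payments of CHF 6,900.00 at the end of each month.
Periodic rate r = 0.135/12 per month; n is counted in months.
PV = PMT × [(1 − (1+r)^−n)/r] = 6,900 × [1 − (1+r)^−228] / r = CHF 565,475.76

CHF 565,475.76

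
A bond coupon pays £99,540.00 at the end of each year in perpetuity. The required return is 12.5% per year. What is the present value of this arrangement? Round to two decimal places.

£796,320.00

Periodic rate r = 0.125 per year.
Level perpetuity: PV = PMT / r = 99,540 / (0.125) = £796,320.00.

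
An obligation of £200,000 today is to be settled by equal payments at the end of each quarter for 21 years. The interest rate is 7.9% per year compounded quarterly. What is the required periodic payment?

£4,897.29

Level ordinary annuity; solve PV = PMT × [(1 − (1+r)^−n)/r] for PMT.
Periodic rate r = 0.079/4 per quarter; n is counted in quarters.
With n = 84: PMT = 200,000 / ([(1 − (1+r)^−n)/r]) = £4,897.29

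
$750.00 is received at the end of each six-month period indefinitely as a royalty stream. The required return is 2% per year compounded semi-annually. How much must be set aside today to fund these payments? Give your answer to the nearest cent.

Periodic rate r = 0.02/2 per half-year.
Level perpetuity: PV = PMT / r = 750 / (0.02/2) = $75,000.00.

$75,000.00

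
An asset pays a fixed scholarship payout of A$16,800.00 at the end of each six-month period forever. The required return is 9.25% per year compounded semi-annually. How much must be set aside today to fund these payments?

Periodic rate r = 0.0925/2 per half-year.
Level perpetuity: PV = PMT / r = 16,800 / (0.0925/2) = A$363,243.24.

A$363,243.24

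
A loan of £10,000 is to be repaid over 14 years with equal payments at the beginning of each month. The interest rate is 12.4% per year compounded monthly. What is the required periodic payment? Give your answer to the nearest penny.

£124.39

Level annuity due; solve PV = PMT × [(1 − (1+r)^−n)/r] × (1+r) for PMT.
Periodic rate r = 0.124/12 per month; n is counted in months.
With n = 168: PMT = 10,000 / ([(1 − (1+r)^−n)/r] × (1+r)) = £124.39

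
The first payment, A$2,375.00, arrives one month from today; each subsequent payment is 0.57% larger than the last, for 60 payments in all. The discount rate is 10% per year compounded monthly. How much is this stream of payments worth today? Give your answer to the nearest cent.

Periodic rate r = 0.1/12 per month; n is counted in months.
Growing ordinary annuity: PV = PMT₁ × [1 − ((1+g)/(1+r))^n] / (r − g) = 2,375 × [1 − ((1+0.0057)/(1+r))^60] / (r − 0.0057) = A$130,964.50.

A$130,964.50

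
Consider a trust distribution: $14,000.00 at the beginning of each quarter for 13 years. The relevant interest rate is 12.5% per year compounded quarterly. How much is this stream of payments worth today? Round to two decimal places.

$368,735.58

This is an annuity due: 52 payments of $14,000.00 at the beginning of each quarter.
Periodic rate r = 0.125/4 per quarter; n is counted in quarters.
PV = PMT × [(1 − (1+r)^−n)/r] × (1+r) = 14,000 × [1 − (1+r)^−52] / r × (1+r) = $368,735.58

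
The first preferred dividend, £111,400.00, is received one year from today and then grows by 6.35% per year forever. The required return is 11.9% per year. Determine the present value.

Periodic rate r = 0.119 per year.
Growing perpetuity (Gordon): PV = PMT₁ / (r − g) = 111,400 / (r − 0.0635) = £2,007,207.21.

£2,007,207.21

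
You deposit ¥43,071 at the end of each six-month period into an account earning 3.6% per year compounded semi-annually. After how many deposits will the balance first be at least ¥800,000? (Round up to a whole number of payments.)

Periodic rate r = 0.036/2 per half-year; n is counted in half-years.
Ordinary annuity FV: 800,000 = 43,071 × [((1+r)^n − 1)/r].
(1+r)^n = 1 + 800,000 × r / 43,071, so n = ln(1 + 800,000·r/43,071) / ln(1+r) = 16.17.
Round up to a whole number of payments: n = 17.

17 payments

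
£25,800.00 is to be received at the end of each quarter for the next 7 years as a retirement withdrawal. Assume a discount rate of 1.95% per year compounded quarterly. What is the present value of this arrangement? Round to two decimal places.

£673,733.56

This is an ordinary annuity: 28 payments of £25,800.00 at the end of each quarter.
Periodic rate r = 0.0195/4 per quarter; n is counted in quarters.
PV = PMT × [(1 − (1+r)^−n)/r] = 25,800 × [1 − (1+r)^−28] / r = £673,733.56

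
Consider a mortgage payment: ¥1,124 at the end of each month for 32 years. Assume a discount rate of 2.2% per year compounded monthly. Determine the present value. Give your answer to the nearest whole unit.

This is an ordinary annuity: 384 payments of ¥1,124 at the end of each month.
Periodic rate r = 0.022/12 per month; n is counted in months.
PV = PMT × [(1 − (1+r)^−n)/r] = 1,124 × [1 − (1+r)^−384] / r = ¥309,659

¥309,659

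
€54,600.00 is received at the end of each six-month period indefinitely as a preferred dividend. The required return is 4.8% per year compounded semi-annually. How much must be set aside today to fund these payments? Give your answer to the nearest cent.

€2,275,000.00

Periodic rate r = 0.048/2 per half-year.
Level perpetuity: PV = PMT / r = 54,600 / (0.048/2) = €2,275,000.00.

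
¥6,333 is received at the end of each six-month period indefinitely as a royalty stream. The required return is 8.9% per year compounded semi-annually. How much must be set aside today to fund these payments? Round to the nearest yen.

¥142,315

Periodic rate r = 0.089/2 per half-year.
Level perpetuity: PV = PMT / r = 6,333 / (0.089/2) = ¥142,315.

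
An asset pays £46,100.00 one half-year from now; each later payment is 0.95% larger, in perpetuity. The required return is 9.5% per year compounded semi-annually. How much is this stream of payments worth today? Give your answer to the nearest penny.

Periodic rate r = 0.095/2 per half-year.
Growing perpetuity (Gordon): PV = PMT₁ / (r − g) = 46,100 / (r − 0.0095) = £1,213,157.89.

£1,213,157.89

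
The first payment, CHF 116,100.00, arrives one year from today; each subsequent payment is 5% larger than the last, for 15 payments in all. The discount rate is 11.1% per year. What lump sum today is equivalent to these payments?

Periodic rate r = 0.111 per year.
Growing ordinary annuity: PV = PMT₁ × [1 − ((1+g)/(1+r))^n] / (r − g) = 116,100 × [1 − ((1+0.05)/(1+r))^15] / (r − 0.05) = CHF 1,087,389.86.

CHF 1,087,389.86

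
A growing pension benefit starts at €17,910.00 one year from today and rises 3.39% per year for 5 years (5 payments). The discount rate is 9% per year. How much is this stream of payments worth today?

€74,123.34

Periodic rate r = 0.09 per year.
Growing ordinary annuity: PV = PMT₁ × [1 − ((1+g)/(1+r))^n] / (r − g) = 17,910 × [1 − ((1+0.0339)/(1+r))^5] / (r − 0.0339) = €74,123.34.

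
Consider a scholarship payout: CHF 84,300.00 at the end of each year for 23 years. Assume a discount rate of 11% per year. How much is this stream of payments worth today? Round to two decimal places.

This is an ordinary annuity: 23 payments of CHF 84,300.00 at the end of each year.
Periodic rate r = 0.11 per year.
PV = PMT × [(1 − (1+r)^−n)/r] = 84,300 × [1 − (1+r)^−23] / r = CHF 696,860.18

CHF 696,860.18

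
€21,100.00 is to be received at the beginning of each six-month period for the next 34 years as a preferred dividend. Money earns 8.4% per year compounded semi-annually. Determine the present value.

€491,573.22

This is an annuity due: 68 payments of €21,100.00 at the beginning of each six-month period.
Periodic rate r = 0.084/2 per half-year; n is counted in half-years.
PV = PMT × [(1 − (1+r)^−n)/r] × (1+r) = 21,100 × [1 − (1+r)^−68] / r × (1+r) = €491,573.22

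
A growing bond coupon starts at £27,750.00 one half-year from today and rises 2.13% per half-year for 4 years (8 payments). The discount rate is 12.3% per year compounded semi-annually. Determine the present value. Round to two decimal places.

Periodic rate r = 0.123/2 per half-year; n is counted in half-years.
Growing ordinary annuity: PV = PMT₁ × [1 − ((1+g)/(1+r))^n] / (r − g) = 27,750 × [1 − ((1+0.0213)/(1+r))^8] / (r − 0.0213) = £183,420.32.

£183,420.32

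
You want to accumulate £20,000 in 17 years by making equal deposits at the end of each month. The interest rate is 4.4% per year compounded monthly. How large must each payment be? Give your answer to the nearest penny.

Level ordinary annuity; solve FV = PMT × [((1+r)^n − 1)/r] for PMT.
Periodic rate r = 0.044/12 per month; n is counted in months.
With n = 204: PMT = 20,000 / ([((1+r)^n − 1)/r]) = £66.07

£66.07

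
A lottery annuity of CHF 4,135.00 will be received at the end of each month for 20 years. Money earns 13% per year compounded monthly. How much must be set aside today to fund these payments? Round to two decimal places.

This is an ordinary annuity: 240 payments of CHF 4,135.00 at the end of each month.
Periodic rate r = 0.13/12 per month; n is counted in months.
PV = PMT × [(1 − (1+r)^−n)/r] = 4,135 × [1 − (1+r)^−240] / r = CHF 352,943.47

CHF 352,943.47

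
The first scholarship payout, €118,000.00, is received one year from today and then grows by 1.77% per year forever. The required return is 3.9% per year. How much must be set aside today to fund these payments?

Periodic rate r = 0.039 per year.
Growing perpetuity (Gordon): PV = PMT₁ / (r − g) = 118,000 / (r − 0.0177) = €5,539,906.10.

€5,539,906.10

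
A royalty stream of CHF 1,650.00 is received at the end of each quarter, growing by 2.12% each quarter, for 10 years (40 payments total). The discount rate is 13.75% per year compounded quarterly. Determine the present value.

CHF 50,240.01

Periodic rate r = 0.1375/4 per quarter; n is counted in quarters.
Growing ordinary annuity: PV = PMT₁ × [1 − ((1+g)/(1+r))^n] / (r − g) = 1,650 × [1 − ((1+0.0212)/(1+r))^40] / (r − 0.0212) = CHF 50,240.01.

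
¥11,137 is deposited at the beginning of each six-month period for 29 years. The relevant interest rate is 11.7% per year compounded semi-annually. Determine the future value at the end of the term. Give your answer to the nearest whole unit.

¥5,248,195

This is an annuity due: 58 deposits of ¥11,137 at the beginning of each six-month period.
Periodic rate r = 0.117/2 per half-year; n is counted in half-years.
FV = PMT × [((1+r)^n − 1)/r] × (1+r) = 11,137 × [(1+r)^58 − 1] / r × (1+r) = ¥5,248,195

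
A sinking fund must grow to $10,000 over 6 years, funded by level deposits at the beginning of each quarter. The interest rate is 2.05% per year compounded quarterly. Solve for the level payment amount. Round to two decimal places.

Level annuity due; solve FV = PMT × [((1+r)^n − 1)/r] × (1+r) for PMT.
Periodic rate r = 0.0205/4 per quarter; n is counted in quarters.
With n = 24: PMT = 10,000 / ([((1+r)^n − 1)/r] × (1+r)) = $390.63

$390.63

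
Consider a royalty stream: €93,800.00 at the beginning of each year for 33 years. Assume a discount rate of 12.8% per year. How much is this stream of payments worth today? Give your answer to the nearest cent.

€811,084.99

This is an annuity due: 33 payments of €93,800.00 at the beginning of each year.
Periodic rate r = 0.128 per year.
PV = PMT × [(1 − (1+r)^−n)/r] × (1+r) = 93,800 × [1 − (1+r)^−33] / r × (1+r) = €811,084.99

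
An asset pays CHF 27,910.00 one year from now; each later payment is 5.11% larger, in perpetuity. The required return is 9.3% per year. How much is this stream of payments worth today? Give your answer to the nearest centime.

Periodic rate r = 0.093 per year.
Growing perpetuity (Gordon): PV = PMT₁ / (r − g) = 27,910 / (r − 0.0511) = CHF 666,109.79.

CHF 666,109.79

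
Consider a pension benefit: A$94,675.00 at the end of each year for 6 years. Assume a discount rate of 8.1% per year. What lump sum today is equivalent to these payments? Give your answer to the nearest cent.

A$436,346.55

This is an ordinary annuity: 6 payments of A$94,675.00 at the end of each year.
Periodic rate r = 0.081 per year.
PV = PMT × [(1 − (1+r)^−n)/r] = 94,675 × [1 − (1+r)^−6] / r = A$436,346.55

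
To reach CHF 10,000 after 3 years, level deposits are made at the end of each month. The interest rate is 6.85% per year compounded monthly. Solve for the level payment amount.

CHF 251.00

Level ordinary annuity; solve FV = PMT × [((1+r)^n − 1)/r] for PMT.
Periodic rate r = 0.0685/12 per month; n is counted in months.
With n = 36: PMT = 10,000 / ([((1+r)^n − 1)/r]) = CHF 251.00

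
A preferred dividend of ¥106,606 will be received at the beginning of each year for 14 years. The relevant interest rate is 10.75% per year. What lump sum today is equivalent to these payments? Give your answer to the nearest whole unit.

This is an annuity due: 14 payments of ¥106,606 at the beginning of each year.
Periodic rate r = 0.1075 per year.
PV = PMT × [(1 − (1+r)^−n)/r] × (1+r) = 106,606 × [1 − (1+r)^−14] / r × (1+r) = ¥835,321

¥835,321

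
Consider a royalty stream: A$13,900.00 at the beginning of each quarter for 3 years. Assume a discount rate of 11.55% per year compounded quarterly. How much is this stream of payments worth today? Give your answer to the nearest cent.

This is an annuity due: 12 payments of A$13,900.00 at the beginning of each quarter.
Periodic rate r = 0.1155/4 per quarter; n is counted in quarters.
PV = PMT × [(1 − (1+r)^−n)/r] × (1+r) = 13,900 × [1 − (1+r)^−12] / r × (1+r) = A$143,316.58

A$143,316.58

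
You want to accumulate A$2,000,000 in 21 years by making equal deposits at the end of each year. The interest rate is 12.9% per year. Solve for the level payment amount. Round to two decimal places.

A$21,899.23

Level ordinary annuity; solve FV = PMT × [((1+r)^n − 1)/r] for PMT.
Periodic rate r = 0.129 per year.
With n = 21: PMT = 2,000,000 / ([((1+r)^n − 1)/r]) = A$21,899.23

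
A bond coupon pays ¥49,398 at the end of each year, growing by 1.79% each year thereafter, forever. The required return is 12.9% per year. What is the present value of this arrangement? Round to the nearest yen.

¥444,626

Periodic rate r = 0.129 per year.
Growing perpetuity (Gordon): PV = PMT₁ / (r − g) = 49,398 / (r − 0.0179) = ¥444,626.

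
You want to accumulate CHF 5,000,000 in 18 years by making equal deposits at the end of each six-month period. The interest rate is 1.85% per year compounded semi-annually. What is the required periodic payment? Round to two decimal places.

Level ordinary annuity; solve FV = PMT × [((1+r)^n − 1)/r] for PMT.
Periodic rate r = 0.0185/2 per half-year; n is counted in half-years.
With n = 36: PMT = 5,000,000 / ([((1+r)^n − 1)/r]) = CHF 117,680.47

CHF 117,680.47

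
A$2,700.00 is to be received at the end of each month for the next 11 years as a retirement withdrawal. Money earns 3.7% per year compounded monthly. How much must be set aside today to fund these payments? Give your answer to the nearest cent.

A$292,422.15

This is an ordinary annuity: 132 payments of A$2,700.00 at the end of each month.
Periodic rate r = 0.037/12 per month; n is counted in months.
PV = PMT × [(1 − (1+r)^−n)/r] = 2,700 × [1 − (1+r)^−132] / r = A$292,422.15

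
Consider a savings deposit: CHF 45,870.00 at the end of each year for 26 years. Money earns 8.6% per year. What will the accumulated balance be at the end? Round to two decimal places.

CHF 4,022,859.02

This is an ordinary annuity: 26 deposits of CHF 45,870.00 at the end of each year.
Periodic rate r = 0.086 per year.
FV = PMT × [((1+r)^n − 1)/r] = 45,870 × [(1+r)^26 − 1] / r = CHF 4,022,859.02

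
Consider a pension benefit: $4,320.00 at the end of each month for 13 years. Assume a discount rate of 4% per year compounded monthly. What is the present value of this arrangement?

$524,834.80

This is an ordinary annuity: 156 payments of $4,320.00 at the end of each month.
Periodic rate r = 0.04/12 per month; n is counted in months.
PV = PMT × [(1 − (1+r)^−n)/r] = 4,320 × [1 − (1+r)^−156] / r = $524,834.80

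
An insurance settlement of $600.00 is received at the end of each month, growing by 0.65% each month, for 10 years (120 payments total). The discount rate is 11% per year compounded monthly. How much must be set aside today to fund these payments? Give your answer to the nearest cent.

Periodic rate r = 0.11/12 per month; n is counted in months.
Growing ordinary annuity: PV = PMT₁ × [1 − ((1+g)/(1+r))^n] / (r − g) = 600 × [1 − ((1+0.0065)/(1+r))^120] / (r − 0.0065) = $61,209.63.

$61,209.63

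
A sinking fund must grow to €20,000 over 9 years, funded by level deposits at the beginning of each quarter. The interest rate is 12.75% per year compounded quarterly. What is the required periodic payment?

€294.98

Level annuity due; solve FV = PMT × [((1+r)^n − 1)/r] × (1+r) for PMT.
Periodic rate r = 0.1275/4 per quarter; n is counted in quarters.
With n = 36: PMT = 20,000 / ([((1+r)^n − 1)/r] × (1+r)) = €294.98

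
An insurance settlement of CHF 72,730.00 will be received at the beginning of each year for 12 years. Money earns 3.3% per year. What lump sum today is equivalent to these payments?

CHF 734,627.72

This is an annuity due: 12 payments of CHF 72,730.00 at the beginning of each year.
Periodic rate r = 0.033 per year.
PV = PMT × [(1 − (1+r)^−n)/r] × (1+r) = 72,730 × [1 − (1+r)^−12] / r × (1+r) = CHF 734,627.72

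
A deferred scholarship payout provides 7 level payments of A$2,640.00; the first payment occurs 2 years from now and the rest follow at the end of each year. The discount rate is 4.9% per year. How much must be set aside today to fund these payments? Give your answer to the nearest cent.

A$14,615.39

Ordinary annuity of 7 payments, first payment at period 2.
Periodic rate r = 0.049 per year.
The ordinary-annuity PV formula values the stream one period before the first payment (period 1); discount that back 1 periods:
PV₀ = 2,640 × [1 − (1+r)^−7] / r × (1+r)^−1 = A$14,615.39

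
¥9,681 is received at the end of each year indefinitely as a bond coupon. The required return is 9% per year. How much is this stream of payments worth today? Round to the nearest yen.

¥107,567

Periodic rate r = 0.09 per year.
Level perpetuity: PV = PMT / r = 9,681 / (0.09) = ¥107,567.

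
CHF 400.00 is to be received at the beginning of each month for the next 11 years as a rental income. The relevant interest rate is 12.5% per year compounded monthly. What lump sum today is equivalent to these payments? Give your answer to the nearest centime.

CHF 28,919.80

This is an annuity due: 132 payments of CHF 400.00 at the beginning of each month.
Periodic rate r = 0.125/12 per month; n is counted in months.
PV = PMT × [(1 − (1+r)^−n)/r] × (1+r) = 400 × [1 − (1+r)^−132] / r × (1+r) = CHF 28,919.80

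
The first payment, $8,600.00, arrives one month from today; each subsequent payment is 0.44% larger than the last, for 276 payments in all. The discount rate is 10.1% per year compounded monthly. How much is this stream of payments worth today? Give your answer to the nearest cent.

Periodic rate r = 0.101/12 per month; n is counted in months.
Growing ordinary annuity: PV = PMT₁ × [1 − ((1+g)/(1+r))^n] / (r − g) = 8,600 × [1 − ((1+0.0044)/(1+r))^276] / (r − 0.0044) = $1,429,474.05.

$1,429,474.05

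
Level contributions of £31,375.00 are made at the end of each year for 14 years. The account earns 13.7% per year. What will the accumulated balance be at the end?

This is an ordinary annuity: 14 deposits of £31,375.00 at the end of each year.
Periodic rate r = 0.137 per year.
FV = PMT × [((1+r)^n − 1)/r] = 31,375 × [(1+r)^14 − 1] / r = £1,152,990.59

£1,152,990.59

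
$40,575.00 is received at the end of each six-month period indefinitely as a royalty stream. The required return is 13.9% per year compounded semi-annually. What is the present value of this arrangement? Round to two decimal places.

Periodic rate r = 0.139/2 per half-year.
Level perpetuity: PV = PMT / r = 40,575 / (0.139/2) = $583,812.95.

$583,812.95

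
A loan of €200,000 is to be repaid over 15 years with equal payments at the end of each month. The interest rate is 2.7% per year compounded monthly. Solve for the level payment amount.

Level ordinary annuity; solve PV = PMT × [(1 − (1+r)^−n)/r] for PMT.
Periodic rate r = 0.027/12 per month; n is counted in months.
With n = 180: PMT = 200,000 / ([(1 − (1+r)^−n)/r]) = €1,352.49

€1,352.49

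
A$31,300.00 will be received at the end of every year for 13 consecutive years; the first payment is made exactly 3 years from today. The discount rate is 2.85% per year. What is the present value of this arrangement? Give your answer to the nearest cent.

Ordinary annuity of 13 payments, first payment at period 3.
Periodic rate r = 0.0285 per year.
The ordinary-annuity PV formula values the stream one period before the first payment (period 2); discount that back 2 periods:
PV₀ = 31,300 × [1 − (1+r)^−13] / r × (1+r)^−2 = A$317,721.83

A$317,721.83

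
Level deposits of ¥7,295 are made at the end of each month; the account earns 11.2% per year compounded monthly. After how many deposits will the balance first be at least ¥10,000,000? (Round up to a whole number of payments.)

Periodic rate r = 0.112/12 per month; n is counted in months.
Ordinary annuity FV: 10,000,000 = 7,295 × [((1+r)^n − 1)/r].
(1+r)^n = 1 + 10,000,000 × r / 7,295, so n = ln(1 + 10,000,000·r/7,295) / ln(1+r) = 282.48.
Round up to a whole number of payments: n = 283.

283 payments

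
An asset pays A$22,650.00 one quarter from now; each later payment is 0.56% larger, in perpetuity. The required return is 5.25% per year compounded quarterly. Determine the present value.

Periodic rate r = 0.0525/4 per quarter.
Growing perpetuity (Gordon): PV = PMT₁ / (r − g) = 22,650 / (r − 0.0056) = A$3,009,966.78.

A$3,009,966.78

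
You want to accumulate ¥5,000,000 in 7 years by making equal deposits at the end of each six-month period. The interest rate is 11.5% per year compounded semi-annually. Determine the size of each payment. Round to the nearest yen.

Level ordinary annuity; solve FV = PMT × [((1+r)^n − 1)/r] for PMT.
Periodic rate r = 0.115/2 per half-year; n is counted in half-years.
With n = 14: PMT = 5,000,000 / ([((1+r)^n − 1)/r]) = ¥242,129

¥242,129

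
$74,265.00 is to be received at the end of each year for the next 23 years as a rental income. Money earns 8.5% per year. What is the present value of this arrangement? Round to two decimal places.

This is an ordinary annuity: 23 payments of $74,265.00 at the end of each year.
Periodic rate r = 0.085 per year.
PV = PMT × [(1 − (1+r)^−n)/r] = 74,265 × [1 − (1+r)^−23] / r = $739,898.13

$739,898.13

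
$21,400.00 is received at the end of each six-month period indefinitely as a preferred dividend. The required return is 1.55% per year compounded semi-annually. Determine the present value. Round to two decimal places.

Periodic rate r = 0.0155/2 per half-year.
Level perpetuity: PV = PMT / r = 21,400 / (0.0155/2) = $2,761,290.32.

$2,761,290.32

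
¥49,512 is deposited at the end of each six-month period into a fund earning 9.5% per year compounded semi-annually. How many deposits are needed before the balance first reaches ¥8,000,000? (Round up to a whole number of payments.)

47 payments

Periodic rate r = 0.095/2 per half-year; n is counted in half-years.
Ordinary annuity FV: 8,000,000 = 49,512 × [((1+r)^n − 1)/r].
(1+r)^n = 1 + 8,000,000 × r / 49,512, so n = ln(1 + 8,000,000·r/49,512) / ln(1+r) = 46.55.
Round up to a whole number of payments: n = 47.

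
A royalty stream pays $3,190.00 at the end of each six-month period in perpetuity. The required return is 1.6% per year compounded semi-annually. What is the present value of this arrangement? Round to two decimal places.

Periodic rate r = 0.016/2 per half-year.
Level perpetuity: PV = PMT / r = 3,190 / (0.016/2) = $398,750.00.

$398,750.00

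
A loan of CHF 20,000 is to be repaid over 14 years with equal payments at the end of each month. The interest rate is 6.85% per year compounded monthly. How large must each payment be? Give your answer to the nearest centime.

CHF 185.43

Level ordinary annuity; solve PV = PMT × [(1 − (1+r)^−n)/r] for PMT.
Periodic rate r = 0.0685/12 per month; n is counted in months.
With n = 168: PMT = 20,000 / ([(1 − (1+r)^−n)/r]) = CHF 185.43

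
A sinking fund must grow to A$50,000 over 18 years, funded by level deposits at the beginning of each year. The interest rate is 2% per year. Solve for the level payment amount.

Level annuity due; solve FV = PMT × [((1+r)^n − 1)/r] × (1+r) for PMT.
Periodic rate r = 0.02 per year.
With n = 18: PMT = 50,000 / ([((1+r)^n − 1)/r] × (1+r)) = A$2,289.32

A$2,289.32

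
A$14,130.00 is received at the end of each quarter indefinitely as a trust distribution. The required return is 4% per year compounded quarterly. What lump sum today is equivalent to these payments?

A$1,413,000.00

Periodic rate r = 0.04/4 per quarter.
Level perpetuity: PV = PMT / r = 14,130 / (0.04/4) = A$1,413,000.00.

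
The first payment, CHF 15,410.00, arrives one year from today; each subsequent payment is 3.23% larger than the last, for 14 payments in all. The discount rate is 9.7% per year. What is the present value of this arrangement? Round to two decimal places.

CHF 136,483.78

Periodic rate r = 0.097 per year.
Growing ordinary annuity: PV = PMT₁ × [1 − ((1+g)/(1+r))^n] / (r − g) = 15,410 × [1 − ((1+0.0323)/(1+r))^14] / (r − 0.0323) = CHF 136,483.78.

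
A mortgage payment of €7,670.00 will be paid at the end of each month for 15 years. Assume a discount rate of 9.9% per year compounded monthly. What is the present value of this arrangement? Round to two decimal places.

€717,831.64

This is an ordinary annuity: 180 payments of €7,670.00 at the end of each month.
Periodic rate r = 0.099/12 per month; n is counted in months.
PV = PMT × [(1 − (1+r)^−n)/r] = 7,670 × [1 − (1+r)^−180] / r = €717,831.64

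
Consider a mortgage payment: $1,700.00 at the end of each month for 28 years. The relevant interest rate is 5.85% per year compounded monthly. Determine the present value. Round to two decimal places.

This is an ordinary annuity: 336 payments of $1,700.00 at the end of each month.
Periodic rate r = 0.0585/12 per month; n is counted in months.
PV = PMT × [(1 − (1+r)^−n)/r] = 1,700 × [1 − (1+r)^−336] / r = $280,667.92

$280,667.92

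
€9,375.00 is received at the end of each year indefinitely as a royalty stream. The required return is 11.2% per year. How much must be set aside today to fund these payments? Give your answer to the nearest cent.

Periodic rate r = 0.112 per year.
Level perpetuity: PV = PMT / r = 9,375 / (0.112) = €83,705.36.

€83,705.36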